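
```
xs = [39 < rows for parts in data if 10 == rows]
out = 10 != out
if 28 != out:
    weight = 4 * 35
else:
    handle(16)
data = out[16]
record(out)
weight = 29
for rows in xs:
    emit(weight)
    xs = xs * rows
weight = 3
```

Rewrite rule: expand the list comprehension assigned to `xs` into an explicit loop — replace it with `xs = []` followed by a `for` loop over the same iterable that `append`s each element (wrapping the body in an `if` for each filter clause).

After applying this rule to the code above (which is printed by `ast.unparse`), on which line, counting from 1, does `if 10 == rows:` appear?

Transformed code:
xs = []
for parts in data:
    if 10 == rows:
        xs.append(39 < rows)
out = 10 != out
if 28 != out:
    weight = 4 * 35
else:
    handle(16)
data = out[16]
record(out)
weight = 29
for rows in xs:
    emit(weight)
    xs = xs * rows
weight = 3

3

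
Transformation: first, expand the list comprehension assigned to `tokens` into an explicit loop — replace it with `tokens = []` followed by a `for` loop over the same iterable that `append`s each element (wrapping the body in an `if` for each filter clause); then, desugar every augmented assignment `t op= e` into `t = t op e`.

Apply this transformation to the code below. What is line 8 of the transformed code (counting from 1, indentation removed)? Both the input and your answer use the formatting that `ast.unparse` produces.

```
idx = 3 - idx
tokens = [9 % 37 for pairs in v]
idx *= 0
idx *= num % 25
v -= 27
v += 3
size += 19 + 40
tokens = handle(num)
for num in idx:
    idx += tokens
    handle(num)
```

v = v + 3

Transformed code:
idx = 3 - idx
tokens = []
for pairs in v:
    tokens.append(9 % 37)
idx = idx * 0
idx = idx * (num % 25)
v = v - 27
v = v + 3
size = size + (19 + 40)
tokens = handle(num)
for num in idx:
    idx = idx + tokens
    handle(num)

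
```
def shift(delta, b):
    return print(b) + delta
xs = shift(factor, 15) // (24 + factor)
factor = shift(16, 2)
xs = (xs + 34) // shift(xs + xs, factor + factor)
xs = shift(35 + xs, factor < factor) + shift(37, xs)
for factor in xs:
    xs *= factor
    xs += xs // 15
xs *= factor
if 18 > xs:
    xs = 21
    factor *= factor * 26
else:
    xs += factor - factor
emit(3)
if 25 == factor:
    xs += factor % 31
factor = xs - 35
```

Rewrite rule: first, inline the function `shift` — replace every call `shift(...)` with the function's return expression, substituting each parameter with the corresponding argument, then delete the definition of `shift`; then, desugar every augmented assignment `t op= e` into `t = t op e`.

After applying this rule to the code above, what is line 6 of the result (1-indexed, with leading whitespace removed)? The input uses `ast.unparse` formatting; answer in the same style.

Transformed code:
xs = (print(15) + factor) // (24 + factor)
factor = print(2) + 16
xs = (xs + 34) // (print(factor + factor) + (xs + xs))
xs = print(factor < factor) + (35 + xs) + (print(xs) + 37)
for factor in xs:
    xs = xs * factor
    xs = xs + xs // 15
xs = xs * factor
if 18 > xs:
    xs = 21
    factor = factor * (factor * 26)
else:
    xs = xs + (factor - factor)
emit(3)
if 25 == factor:
    xs = xs + factor % 31
factor = xs - 35

xs = xs * factor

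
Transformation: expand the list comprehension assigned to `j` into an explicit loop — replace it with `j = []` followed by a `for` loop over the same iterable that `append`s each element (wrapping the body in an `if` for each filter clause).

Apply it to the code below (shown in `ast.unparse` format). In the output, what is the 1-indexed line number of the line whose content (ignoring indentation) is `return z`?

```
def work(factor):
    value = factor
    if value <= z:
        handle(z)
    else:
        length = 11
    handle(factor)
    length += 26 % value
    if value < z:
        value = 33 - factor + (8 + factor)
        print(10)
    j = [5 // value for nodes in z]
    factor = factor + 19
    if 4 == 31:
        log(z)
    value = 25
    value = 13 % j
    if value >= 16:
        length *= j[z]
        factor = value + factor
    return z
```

Transformed code:
def work(factor):
    value = factor
    if value <= z:
        handle(z)
    else:
        length = 11
    handle(factor)
    length += 26 % value
    if value < z:
        value = 33 - factor + (8 + factor)
        print(10)
    j = []
    for nodes in z:
        j.append(5 // value)
    factor = factor + 19
    if 4 == 31:
        log(z)
    value = 25
    value = 13 % j
    if value >= 16:
        length *= j[z]
        factor = value + factor
    return z

23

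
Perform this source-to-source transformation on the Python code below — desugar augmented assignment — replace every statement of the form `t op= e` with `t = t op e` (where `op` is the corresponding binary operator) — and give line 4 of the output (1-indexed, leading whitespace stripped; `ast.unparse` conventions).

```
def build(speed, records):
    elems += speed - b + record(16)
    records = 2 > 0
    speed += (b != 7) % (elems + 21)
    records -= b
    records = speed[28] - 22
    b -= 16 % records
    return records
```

speed = speed + (b != 7) % (elems + 21)

Transformed code:
def build(speed, records):
    elems = elems + (speed - b + record(16))
    records = 2 > 0
    speed = speed + (b != 7) % (elems + 21)
    records = records - b
    records = speed[28] - 22
    b = b - 16 % records
    return records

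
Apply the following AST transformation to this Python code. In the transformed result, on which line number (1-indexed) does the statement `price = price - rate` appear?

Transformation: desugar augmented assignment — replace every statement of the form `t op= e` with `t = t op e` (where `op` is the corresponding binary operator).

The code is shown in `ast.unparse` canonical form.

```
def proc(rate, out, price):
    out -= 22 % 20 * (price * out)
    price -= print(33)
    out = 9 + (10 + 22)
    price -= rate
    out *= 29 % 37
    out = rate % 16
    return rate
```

Transformed code:
def proc(rate, out, price):
    out = out - 22 % 20 * (price * out)
    price = price - print(33)
    out = 9 + (10 + 22)
    price = price - rate
    out = out * (29 % 37)
    out = rate % 16
    return rate

5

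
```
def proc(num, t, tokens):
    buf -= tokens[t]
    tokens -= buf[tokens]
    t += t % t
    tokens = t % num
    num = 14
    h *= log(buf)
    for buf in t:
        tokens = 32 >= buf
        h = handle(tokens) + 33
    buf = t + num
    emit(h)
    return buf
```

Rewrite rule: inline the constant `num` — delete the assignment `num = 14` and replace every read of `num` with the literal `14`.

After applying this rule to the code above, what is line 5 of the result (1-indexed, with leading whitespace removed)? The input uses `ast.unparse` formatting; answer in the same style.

tokens = t % 14

Transformed code:
def proc(num, t, tokens):
    buf -= tokens[t]
    tokens -= buf[tokens]
    t += t % t
    tokens = t % 14
    h *= log(buf)
    for buf in t:
        tokens = 32 >= buf
        h = handle(tokens) + 33
    buf = t + 14
    emit(h)
    return buf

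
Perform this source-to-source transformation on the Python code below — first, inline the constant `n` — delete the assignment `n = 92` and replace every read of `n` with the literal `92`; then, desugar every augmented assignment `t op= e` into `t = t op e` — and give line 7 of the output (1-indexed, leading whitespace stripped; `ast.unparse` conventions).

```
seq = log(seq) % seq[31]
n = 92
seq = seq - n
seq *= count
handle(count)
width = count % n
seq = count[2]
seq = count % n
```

Transformed code:
seq = log(seq) % seq[31]
seq = seq - 92
seq = seq * count
handle(count)
width = count % 92
seq = count[2]
seq = count % 92

seq = count % 92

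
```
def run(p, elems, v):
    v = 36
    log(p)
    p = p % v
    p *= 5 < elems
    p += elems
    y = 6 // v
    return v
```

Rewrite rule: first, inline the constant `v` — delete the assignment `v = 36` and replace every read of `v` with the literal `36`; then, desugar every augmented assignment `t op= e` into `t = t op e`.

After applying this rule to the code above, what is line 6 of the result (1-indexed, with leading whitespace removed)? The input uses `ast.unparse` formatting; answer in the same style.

Transformed code:
def run(p, elems, v):
    log(p)
    p = p % 36
    p = p * (5 < elems)
    p = p + elems
    y = 6 // 36
    return 36

y = 6 // 36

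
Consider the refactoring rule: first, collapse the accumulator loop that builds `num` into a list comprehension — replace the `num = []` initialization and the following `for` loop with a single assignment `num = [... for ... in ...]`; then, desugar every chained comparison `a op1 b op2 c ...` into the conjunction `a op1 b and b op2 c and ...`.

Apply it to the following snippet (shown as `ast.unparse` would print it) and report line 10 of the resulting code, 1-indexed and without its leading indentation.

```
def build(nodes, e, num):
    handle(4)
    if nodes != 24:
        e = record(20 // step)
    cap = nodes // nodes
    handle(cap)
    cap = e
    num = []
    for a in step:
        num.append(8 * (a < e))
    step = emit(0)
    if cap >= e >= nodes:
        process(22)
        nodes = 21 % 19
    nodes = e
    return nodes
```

Transformed code:
def build(nodes, e, num):
    handle(4)
    if nodes != 24:
        e = record(20 // step)
    cap = nodes // nodes
    handle(cap)
    cap = e
    num = [8 * (a < e) for a in step]
    step = emit(0)
    if cap >= e and e >= nodes:
        process(22)
        nodes = 21 % 19
    nodes = e
    return nodes

if cap >= e and e >= nodes:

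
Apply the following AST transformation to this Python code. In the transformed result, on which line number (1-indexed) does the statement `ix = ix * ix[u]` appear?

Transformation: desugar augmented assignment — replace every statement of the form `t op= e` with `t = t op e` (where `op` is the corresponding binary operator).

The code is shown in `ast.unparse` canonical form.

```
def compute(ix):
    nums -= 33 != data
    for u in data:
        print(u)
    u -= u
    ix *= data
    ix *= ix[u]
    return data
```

7

Transformed code:
def compute(ix):
    nums = nums - (33 != data)
    for u in data:
        print(u)
    u = u - u
    ix = ix * data
    ix = ix * ix[u]
    return data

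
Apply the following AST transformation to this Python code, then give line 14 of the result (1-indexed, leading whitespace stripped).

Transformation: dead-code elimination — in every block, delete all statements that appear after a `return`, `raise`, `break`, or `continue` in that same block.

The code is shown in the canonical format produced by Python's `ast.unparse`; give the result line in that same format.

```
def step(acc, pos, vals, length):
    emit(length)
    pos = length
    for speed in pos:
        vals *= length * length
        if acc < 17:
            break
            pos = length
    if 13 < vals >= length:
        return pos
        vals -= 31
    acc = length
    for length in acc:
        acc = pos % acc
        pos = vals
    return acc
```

Transformed code:
def step(acc, pos, vals, length):
    emit(length)
    pos = length
    for speed in pos:
        vals *= length * length
        if acc < 17:
            break
    if 13 < vals >= length:
        return pos
    acc = length
    for length in acc:
        acc = pos % acc
        pos = vals
    return acc

return acc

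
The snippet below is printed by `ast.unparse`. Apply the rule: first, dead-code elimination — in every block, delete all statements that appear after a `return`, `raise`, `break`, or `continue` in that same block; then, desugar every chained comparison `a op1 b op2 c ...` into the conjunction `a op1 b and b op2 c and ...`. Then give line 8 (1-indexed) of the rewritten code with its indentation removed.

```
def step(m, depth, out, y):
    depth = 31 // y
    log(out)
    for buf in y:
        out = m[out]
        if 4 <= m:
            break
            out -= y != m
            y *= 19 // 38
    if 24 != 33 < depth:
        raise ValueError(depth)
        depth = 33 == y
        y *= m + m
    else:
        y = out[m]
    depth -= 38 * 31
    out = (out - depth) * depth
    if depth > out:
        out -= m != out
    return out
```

if 24 != 33 and 33 < depth:

Transformed code:
def step(m, depth, out, y):
    depth = 31 // y
    log(out)
    for buf in y:
        out = m[out]
        if 4 <= m:
            break
    if 24 != 33 and 33 < depth:
        raise ValueError(depth)
    else:
        y = out[m]
    depth -= 38 * 31
    out = (out - depth) * depth
    if depth > out:
        out -= m != out
    return out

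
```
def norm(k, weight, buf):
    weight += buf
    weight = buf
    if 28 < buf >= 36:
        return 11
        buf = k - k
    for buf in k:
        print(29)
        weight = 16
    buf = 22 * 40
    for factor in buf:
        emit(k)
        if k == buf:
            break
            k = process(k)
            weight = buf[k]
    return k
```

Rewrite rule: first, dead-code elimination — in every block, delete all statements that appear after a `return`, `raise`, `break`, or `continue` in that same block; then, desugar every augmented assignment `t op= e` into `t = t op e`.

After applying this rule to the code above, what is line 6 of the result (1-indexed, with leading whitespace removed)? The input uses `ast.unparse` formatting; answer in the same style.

for buf in k:

Transformed code:
def norm(k, weight, buf):
    weight = weight + buf
    weight = buf
    if 28 < buf >= 36:
        return 11
    for buf in k:
        print(29)
        weight = 16
    buf = 22 * 40
    for factor in buf:
        emit(k)
        if k == buf:
            break
    return k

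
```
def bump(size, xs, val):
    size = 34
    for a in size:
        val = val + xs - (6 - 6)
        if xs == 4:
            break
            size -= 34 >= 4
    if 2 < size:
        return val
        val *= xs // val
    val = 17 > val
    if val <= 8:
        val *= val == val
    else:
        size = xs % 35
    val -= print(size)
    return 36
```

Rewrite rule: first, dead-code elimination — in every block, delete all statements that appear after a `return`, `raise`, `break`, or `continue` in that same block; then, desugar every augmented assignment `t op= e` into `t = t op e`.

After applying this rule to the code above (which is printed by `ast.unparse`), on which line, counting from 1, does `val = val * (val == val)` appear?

11

Transformed code:
def bump(size, xs, val):
    size = 34
    for a in size:
        val = val + xs - (6 - 6)
        if xs == 4:
            break
    if 2 < size:
        return val
    val = 17 > val
    if val <= 8:
        val = val * (val == val)
    else:
        size = xs % 35
    val = val - print(size)
    return 36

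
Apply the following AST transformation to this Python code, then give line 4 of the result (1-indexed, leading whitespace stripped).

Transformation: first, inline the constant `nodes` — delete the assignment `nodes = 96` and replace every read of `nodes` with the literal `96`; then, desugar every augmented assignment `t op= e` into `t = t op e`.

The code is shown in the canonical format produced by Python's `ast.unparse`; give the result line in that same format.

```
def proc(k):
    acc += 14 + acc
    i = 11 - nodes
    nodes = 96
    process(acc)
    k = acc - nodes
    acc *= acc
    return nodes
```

Transformed code:
def proc(k):
    acc = acc + (14 + acc)
    i = 11 - 96
    process(acc)
    k = acc - 96
    acc = acc * acc
    return 96

process(acc)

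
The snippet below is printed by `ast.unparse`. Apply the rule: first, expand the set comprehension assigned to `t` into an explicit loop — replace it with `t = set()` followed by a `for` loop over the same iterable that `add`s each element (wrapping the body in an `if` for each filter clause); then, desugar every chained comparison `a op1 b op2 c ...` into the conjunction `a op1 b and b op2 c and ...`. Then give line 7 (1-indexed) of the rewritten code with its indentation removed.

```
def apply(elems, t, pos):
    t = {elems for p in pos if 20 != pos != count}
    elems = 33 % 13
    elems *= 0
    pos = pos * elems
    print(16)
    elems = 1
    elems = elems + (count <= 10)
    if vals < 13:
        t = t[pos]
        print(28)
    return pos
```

Transformed code:
def apply(elems, t, pos):
    t = set()
    for p in pos:
        if 20 != pos and pos != count:
            t.add(elems)
    elems = 33 % 13
    elems *= 0
    pos = pos * elems
    print(16)
    elems = 1
    elems = elems + (count <= 10)
    if vals < 13:
        t = t[pos]
        print(28)
    return pos

elems *= 0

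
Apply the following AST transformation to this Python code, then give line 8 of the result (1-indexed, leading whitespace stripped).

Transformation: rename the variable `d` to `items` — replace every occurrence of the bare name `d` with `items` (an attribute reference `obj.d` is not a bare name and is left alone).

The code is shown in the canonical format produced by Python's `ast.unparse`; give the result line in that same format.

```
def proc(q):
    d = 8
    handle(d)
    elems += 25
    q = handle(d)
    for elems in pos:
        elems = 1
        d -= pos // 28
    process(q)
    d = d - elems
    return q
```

items -= pos // 28

Transformed code:
def proc(q):
    items = 8
    handle(items)
    elems += 25
    q = handle(items)
    for elems in pos:
        elems = 1
        items -= pos // 28
    process(q)
    items = items - elems
    return q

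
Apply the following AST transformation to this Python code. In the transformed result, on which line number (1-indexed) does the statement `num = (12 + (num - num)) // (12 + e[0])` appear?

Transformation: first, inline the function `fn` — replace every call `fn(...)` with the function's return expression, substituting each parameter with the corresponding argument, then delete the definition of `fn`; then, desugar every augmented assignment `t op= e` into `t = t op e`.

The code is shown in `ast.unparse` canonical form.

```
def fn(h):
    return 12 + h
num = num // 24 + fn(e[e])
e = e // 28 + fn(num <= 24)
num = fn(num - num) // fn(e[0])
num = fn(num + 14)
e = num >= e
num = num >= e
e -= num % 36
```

3

Transformed code:
num = num // 24 + (12 + e[e])
e = e // 28 + (12 + (num <= 24))
num = (12 + (num - num)) // (12 + e[0])
num = 12 + (num + 14)
e = num >= e
num = num >= e
e = e - num % 36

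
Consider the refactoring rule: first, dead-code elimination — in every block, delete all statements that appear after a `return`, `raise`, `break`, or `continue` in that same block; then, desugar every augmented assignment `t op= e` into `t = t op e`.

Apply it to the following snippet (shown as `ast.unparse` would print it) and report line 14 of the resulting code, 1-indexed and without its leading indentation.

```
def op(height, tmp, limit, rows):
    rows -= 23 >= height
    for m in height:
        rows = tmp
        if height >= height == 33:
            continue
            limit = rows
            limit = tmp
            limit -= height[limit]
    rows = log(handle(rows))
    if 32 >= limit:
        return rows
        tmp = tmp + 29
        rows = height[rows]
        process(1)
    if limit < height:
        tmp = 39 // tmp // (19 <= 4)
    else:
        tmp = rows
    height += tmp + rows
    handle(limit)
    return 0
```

height = height + (tmp + rows)

Transformed code:
def op(height, tmp, limit, rows):
    rows = rows - (23 >= height)
    for m in height:
        rows = tmp
        if height >= height == 33:
            continue
    rows = log(handle(rows))
    if 32 >= limit:
        return rows
    if limit < height:
        tmp = 39 // tmp // (19 <= 4)
    else:
        tmp = rows
    height = height + (tmp + rows)
    handle(limit)
    return 0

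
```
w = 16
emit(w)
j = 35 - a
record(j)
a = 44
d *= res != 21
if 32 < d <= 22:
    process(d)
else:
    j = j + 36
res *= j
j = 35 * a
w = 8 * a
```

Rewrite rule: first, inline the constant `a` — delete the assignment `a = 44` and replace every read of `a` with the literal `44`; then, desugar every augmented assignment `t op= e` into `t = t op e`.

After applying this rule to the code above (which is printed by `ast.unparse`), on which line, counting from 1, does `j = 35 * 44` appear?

11

Transformed code:
w = 16
emit(w)
j = 35 - 44
record(j)
d = d * (res != 21)
if 32 < d <= 22:
    process(d)
else:
    j = j + 36
res = res * j
j = 35 * 44
w = 8 * 44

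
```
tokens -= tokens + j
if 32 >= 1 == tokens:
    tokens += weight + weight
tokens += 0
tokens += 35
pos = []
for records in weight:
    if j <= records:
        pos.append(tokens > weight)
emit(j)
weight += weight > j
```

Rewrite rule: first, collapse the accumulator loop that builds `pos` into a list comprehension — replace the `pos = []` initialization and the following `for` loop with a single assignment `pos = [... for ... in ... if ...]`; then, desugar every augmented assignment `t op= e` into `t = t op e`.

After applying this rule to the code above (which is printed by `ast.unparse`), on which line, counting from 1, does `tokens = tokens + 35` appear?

Transformed code:
tokens = tokens - (tokens + j)
if 32 >= 1 == tokens:
    tokens = tokens + (weight + weight)
tokens = tokens + 0
tokens = tokens + 35
pos = [tokens > weight for records in weight if j <= records]
emit(j)
weight = weight + (weight > j)

5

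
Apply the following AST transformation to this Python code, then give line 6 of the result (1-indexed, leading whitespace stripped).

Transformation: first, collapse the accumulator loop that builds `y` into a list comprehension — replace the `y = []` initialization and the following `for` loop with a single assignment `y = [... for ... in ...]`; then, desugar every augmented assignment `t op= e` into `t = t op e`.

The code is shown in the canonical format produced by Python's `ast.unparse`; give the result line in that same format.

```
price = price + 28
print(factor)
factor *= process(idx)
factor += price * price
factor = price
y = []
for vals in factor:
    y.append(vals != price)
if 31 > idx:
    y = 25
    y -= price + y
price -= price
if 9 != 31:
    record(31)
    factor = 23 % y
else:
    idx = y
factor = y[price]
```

Transformed code:
price = price + 28
print(factor)
factor = factor * process(idx)
factor = factor + price * price
factor = price
y = [vals != price for vals in factor]
if 31 > idx:
    y = 25
    y = y - (price + y)
price = price - price
if 9 != 31:
    record(31)
    factor = 23 % y
else:
    idx = y
factor = y[price]

y = [vals != price for vals in factor]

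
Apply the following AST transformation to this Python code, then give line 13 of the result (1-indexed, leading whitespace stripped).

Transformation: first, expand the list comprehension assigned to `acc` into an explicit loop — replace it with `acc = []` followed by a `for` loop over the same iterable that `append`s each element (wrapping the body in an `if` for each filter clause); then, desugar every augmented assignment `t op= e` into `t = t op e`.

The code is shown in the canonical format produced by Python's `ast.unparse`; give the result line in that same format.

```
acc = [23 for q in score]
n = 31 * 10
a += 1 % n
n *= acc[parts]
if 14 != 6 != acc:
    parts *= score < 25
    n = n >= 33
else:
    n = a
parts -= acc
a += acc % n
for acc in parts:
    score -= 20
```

a = a + acc % n

Transformed code:
acc = []
for q in score:
    acc.append(23)
n = 31 * 10
a = a + 1 % n
n = n * acc[parts]
if 14 != 6 != acc:
    parts = parts * (score < 25)
    n = n >= 33
else:
    n = a
parts = parts - acc
a = a + acc % n
for acc in parts:
    score = score - 20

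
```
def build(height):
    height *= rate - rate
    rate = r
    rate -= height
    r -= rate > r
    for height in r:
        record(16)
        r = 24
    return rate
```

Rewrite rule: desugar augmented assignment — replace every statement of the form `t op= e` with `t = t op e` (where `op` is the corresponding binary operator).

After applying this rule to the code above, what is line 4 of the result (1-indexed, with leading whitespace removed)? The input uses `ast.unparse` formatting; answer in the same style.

Transformed code:
def build(height):
    height = height * (rate - rate)
    rate = r
    rate = rate - height
    r = r - (rate > r)
    for height in r:
        record(16)
        r = 24
    return rate

rate = rate - height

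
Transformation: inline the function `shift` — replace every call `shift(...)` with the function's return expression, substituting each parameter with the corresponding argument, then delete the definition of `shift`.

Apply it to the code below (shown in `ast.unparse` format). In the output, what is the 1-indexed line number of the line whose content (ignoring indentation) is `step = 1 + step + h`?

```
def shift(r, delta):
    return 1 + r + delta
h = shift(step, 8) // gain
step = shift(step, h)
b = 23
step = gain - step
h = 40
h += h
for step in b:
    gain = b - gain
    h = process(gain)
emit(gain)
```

Transformed code:
h = (1 + step + 8) // gain
step = 1 + step + h
b = 23
step = gain - step
h = 40
h += h
for step in b:
    gain = b - gain
    h = process(gain)
emit(gain)

2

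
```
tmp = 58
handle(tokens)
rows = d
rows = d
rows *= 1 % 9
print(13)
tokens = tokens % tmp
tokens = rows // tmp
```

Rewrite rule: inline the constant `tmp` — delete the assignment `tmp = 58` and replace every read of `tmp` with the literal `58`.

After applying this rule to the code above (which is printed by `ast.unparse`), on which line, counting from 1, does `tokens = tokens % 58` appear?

6

Transformed code:
handle(tokens)
rows = d
rows = d
rows *= 1 % 9
print(13)
tokens = tokens % 58
tokens = rows // 58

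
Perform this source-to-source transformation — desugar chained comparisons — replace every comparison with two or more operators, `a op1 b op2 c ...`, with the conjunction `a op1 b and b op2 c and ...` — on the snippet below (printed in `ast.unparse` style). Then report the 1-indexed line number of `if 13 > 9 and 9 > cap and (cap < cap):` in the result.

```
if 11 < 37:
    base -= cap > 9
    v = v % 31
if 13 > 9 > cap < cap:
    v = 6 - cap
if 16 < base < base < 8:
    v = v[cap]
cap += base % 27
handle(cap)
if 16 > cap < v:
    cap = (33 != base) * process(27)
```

4

Transformed code:
if 11 < 37:
    base -= cap > 9
    v = v % 31
if 13 > 9 and 9 > cap and (cap < cap):
    v = 6 - cap
if 16 < base and base < base and (base < 8):
    v = v[cap]
cap += base % 27
handle(cap)
if 16 > cap and cap < v:
    cap = (33 != base) * process(27)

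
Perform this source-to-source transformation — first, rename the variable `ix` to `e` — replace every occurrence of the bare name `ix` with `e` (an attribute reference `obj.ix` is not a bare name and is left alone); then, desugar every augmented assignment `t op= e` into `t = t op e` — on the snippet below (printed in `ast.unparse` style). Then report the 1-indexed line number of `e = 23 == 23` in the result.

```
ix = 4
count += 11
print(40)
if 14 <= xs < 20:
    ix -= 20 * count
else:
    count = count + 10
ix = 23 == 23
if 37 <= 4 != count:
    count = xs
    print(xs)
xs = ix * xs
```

8

Transformed code:
e = 4
count = count + 11
print(40)
if 14 <= xs < 20:
    e = e - 20 * count
else:
    count = count + 10
e = 23 == 23
if 37 <= 4 != count:
    count = xs
    print(xs)
xs = e * xs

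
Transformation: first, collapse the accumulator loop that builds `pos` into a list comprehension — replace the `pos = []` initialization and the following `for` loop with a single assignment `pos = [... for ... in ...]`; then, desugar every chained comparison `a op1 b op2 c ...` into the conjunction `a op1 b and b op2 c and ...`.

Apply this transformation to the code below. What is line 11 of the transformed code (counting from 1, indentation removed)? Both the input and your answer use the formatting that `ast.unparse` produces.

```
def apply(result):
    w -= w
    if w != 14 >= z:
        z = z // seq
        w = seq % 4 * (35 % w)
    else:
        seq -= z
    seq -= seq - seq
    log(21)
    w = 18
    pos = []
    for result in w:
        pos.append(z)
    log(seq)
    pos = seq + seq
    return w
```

Transformed code:
def apply(result):
    w -= w
    if w != 14 and 14 >= z:
        z = z // seq
        w = seq % 4 * (35 % w)
    else:
        seq -= z
    seq -= seq - seq
    log(21)
    w = 18
    pos = [z for result in w]
    log(seq)
    pos = seq + seq
    return w

pos = [z for result in w]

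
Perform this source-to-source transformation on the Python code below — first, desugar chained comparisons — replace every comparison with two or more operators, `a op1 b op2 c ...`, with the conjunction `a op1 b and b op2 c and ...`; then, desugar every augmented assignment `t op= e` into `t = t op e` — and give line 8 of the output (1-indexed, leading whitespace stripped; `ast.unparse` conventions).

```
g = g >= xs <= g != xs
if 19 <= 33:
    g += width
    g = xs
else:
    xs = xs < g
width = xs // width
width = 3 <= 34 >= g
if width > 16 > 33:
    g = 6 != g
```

Transformed code:
g = g >= xs and xs <= g and (g != xs)
if 19 <= 33:
    g = g + width
    g = xs
else:
    xs = xs < g
width = xs // width
width = 3 <= 34 and 34 >= g
if width > 16 and 16 > 33:
    g = 6 != g

width = 3 <= 34 and 34 >= g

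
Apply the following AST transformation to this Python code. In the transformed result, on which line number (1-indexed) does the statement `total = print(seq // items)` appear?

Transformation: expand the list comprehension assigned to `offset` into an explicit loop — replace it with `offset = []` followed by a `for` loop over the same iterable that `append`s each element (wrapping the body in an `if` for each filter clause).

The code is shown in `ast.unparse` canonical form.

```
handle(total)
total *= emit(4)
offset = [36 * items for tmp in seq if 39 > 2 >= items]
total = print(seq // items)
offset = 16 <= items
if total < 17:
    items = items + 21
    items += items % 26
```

Transformed code:
handle(total)
total *= emit(4)
offset = []
for tmp in seq:
    if 39 > 2 >= items:
        offset.append(36 * items)
total = print(seq // items)
offset = 16 <= items
if total < 17:
    items = items + 21
    items += items % 26

7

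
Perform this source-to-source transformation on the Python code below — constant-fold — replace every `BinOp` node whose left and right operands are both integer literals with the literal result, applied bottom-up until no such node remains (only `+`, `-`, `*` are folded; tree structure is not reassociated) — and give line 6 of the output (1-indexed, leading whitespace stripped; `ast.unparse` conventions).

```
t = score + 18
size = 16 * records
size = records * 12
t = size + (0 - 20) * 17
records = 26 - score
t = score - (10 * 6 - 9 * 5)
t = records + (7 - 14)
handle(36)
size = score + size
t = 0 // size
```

t = score - 15

Transformed code:
t = score + 18
size = 16 * records
size = records * 12
t = size + -340
records = 26 - score
t = score - 15
t = records + -7
handle(36)
size = score + size
t = 0 // size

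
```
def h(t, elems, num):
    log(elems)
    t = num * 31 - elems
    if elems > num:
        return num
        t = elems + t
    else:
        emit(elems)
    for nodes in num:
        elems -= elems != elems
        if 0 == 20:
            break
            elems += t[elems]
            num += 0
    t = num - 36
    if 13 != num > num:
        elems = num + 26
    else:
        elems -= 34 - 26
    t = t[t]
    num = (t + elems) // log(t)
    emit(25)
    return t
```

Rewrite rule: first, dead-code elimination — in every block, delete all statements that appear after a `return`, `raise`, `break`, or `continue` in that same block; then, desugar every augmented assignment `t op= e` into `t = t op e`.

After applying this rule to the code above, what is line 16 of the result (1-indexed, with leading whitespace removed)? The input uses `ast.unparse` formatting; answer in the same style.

Transformed code:
def h(t, elems, num):
    log(elems)
    t = num * 31 - elems
    if elems > num:
        return num
    else:
        emit(elems)
    for nodes in num:
        elems = elems - (elems != elems)
        if 0 == 20:
            break
    t = num - 36
    if 13 != num > num:
        elems = num + 26
    else:
        elems = elems - (34 - 26)
    t = t[t]
    num = (t + elems) // log(t)
    emit(25)
    return t

elems = elems - (34 - 26)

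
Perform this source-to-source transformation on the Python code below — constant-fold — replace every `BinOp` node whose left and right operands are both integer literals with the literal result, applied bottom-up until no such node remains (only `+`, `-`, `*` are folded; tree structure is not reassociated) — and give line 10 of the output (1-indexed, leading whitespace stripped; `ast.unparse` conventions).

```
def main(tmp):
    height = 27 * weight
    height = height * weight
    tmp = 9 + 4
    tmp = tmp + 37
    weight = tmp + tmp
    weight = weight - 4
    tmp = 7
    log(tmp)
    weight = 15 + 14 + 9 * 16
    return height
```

weight = 173

Transformed code:
def main(tmp):
    height = 27 * weight
    height = height * weight
    tmp = 13
    tmp = tmp + 37
    weight = tmp + tmp
    weight = weight - 4
    tmp = 7
    log(tmp)
    weight = 173
    return height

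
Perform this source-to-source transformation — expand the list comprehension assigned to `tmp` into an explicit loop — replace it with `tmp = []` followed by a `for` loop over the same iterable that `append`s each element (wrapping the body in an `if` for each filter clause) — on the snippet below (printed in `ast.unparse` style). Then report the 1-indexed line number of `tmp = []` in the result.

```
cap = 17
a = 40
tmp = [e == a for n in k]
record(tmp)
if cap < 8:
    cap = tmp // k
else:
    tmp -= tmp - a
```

Transformed code:
cap = 17
a = 40
tmp = []
for n in k:
    tmp.append(e == a)
record(tmp)
if cap < 8:
    cap = tmp // k
else:
    tmp -= tmp - a

3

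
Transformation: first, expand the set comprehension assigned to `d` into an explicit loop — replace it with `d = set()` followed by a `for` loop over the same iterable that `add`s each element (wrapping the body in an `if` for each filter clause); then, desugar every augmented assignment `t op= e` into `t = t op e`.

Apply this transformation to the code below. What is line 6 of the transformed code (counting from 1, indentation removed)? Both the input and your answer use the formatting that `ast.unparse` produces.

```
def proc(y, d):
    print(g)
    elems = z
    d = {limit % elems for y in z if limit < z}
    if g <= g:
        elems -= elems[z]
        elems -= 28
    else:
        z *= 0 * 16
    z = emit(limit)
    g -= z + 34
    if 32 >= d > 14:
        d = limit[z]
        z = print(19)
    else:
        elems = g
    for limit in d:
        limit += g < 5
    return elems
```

if limit < z:

Transformed code:
def proc(y, d):
    print(g)
    elems = z
    d = set()
    for y in z:
        if limit < z:
            d.add(limit % elems)
    if g <= g:
        elems = elems - elems[z]
        elems = elems - 28
    else:
        z = z * (0 * 16)
    z = emit(limit)
    g = g - (z + 34)
    if 32 >= d > 14:
        d = limit[z]
        z = print(19)
    else:
        elems = g
    for limit in d:
        limit = limit + (g < 5)
    return elems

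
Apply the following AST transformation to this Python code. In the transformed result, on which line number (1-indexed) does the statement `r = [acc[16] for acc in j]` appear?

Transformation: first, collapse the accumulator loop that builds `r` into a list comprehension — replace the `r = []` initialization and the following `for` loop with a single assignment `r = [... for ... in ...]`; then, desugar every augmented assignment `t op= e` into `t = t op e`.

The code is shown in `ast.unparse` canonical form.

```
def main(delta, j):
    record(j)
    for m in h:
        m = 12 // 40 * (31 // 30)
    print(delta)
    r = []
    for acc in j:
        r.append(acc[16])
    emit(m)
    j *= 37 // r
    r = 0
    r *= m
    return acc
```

Transformed code:
def main(delta, j):
    record(j)
    for m in h:
        m = 12 // 40 * (31 // 30)
    print(delta)
    r = [acc[16] for acc in j]
    emit(m)
    j = j * (37 // r)
    r = 0
    r = r * m
    return acc

6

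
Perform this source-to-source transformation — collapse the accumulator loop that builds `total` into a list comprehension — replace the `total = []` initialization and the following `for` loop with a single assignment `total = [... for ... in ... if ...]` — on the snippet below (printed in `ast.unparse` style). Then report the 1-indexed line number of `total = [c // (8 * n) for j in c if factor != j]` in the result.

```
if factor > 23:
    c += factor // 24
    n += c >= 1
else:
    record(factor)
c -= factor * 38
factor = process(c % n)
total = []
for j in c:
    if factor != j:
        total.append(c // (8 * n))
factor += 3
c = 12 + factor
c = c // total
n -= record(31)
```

8

Transformed code:
if factor > 23:
    c += factor // 24
    n += c >= 1
else:
    record(factor)
c -= factor * 38
factor = process(c % n)
total = [c // (8 * n) for j in c if factor != j]
factor += 3
c = 12 + factor
c = c // total
n -= record(31)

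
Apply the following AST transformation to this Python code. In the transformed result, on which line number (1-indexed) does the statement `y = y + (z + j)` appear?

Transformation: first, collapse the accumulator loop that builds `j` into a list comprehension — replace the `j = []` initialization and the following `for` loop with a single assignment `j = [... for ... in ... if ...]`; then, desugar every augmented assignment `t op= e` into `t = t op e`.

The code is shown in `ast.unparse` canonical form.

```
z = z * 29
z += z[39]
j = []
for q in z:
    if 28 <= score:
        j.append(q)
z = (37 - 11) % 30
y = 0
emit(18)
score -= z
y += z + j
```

8

Transformed code:
z = z * 29
z = z + z[39]
j = [q for q in z if 28 <= score]
z = (37 - 11) % 30
y = 0
emit(18)
score = score - z
y = y + (z + j)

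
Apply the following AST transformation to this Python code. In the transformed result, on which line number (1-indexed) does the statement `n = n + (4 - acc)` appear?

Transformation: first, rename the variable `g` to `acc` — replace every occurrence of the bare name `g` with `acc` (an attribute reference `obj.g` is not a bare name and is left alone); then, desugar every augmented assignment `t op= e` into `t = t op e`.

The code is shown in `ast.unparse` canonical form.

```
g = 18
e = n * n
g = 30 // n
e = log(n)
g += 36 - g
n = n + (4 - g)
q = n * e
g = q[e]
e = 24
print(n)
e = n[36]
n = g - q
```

6

Transformed code:
acc = 18
e = n * n
acc = 30 // n
e = log(n)
acc = acc + (36 - acc)
n = n + (4 - acc)
q = n * e
acc = q[e]
e = 24
print(n)
e = n[36]
n = acc - q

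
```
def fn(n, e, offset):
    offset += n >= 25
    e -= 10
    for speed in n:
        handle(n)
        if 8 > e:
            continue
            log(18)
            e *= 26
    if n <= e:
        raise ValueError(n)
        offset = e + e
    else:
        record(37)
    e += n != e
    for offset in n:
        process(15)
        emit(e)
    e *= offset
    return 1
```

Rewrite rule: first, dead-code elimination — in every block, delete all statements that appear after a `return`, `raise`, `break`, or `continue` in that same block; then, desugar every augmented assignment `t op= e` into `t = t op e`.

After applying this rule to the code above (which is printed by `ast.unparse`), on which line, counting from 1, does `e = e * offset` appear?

16

Transformed code:
def fn(n, e, offset):
    offset = offset + (n >= 25)
    e = e - 10
    for speed in n:
        handle(n)
        if 8 > e:
            continue
    if n <= e:
        raise ValueError(n)
    else:
        record(37)
    e = e + (n != e)
    for offset in n:
        process(15)
        emit(e)
    e = e * offset
    return 1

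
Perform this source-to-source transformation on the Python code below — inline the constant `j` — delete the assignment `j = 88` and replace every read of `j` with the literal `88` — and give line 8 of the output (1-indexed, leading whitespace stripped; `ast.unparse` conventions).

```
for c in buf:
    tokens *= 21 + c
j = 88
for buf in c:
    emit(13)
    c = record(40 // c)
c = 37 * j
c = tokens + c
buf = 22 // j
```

Transformed code:
for c in buf:
    tokens *= 21 + c
for buf in c:
    emit(13)
    c = record(40 // c)
c = 37 * 88
c = tokens + c
buf = 22 // 88

buf = 22 // 88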